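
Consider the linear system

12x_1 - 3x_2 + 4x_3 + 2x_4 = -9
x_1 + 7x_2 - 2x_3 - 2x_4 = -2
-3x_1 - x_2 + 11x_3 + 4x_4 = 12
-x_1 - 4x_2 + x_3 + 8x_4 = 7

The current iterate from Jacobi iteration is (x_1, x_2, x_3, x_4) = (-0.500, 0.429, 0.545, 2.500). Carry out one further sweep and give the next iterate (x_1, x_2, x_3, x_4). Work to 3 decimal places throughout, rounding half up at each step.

(-1.241, 0.656, 0.084, 0.959)

One sweep:
  x_1 = (-9 - (-3)·0.429 - (4)·0.545 - (2)·2.500) / (12) = -1.241
  x_2 = (-2 - (1)·-0.500 - (-2)·0.545 - (-2)·2.500) / (7) = 0.656
  x_3 = (12 - (-3)·-0.500 - (-1)·0.429 - (4)·2.500) / (11) = 0.084
  x_4 = (7 - (-1)·-0.500 - (-4)·0.429 - (1)·0.545) / (8) = 0.959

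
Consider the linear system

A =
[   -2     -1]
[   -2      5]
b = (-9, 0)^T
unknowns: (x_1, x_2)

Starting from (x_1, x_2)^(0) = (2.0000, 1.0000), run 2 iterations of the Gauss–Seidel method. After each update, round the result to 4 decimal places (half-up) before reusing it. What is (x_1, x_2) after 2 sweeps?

Iteration 1:
  x_1 = (-9 - (-1)·1.0000) / (-2) = 4.0000
  x_2 = (0 - (-2)·4.0000) / (5) = 1.6000
Iteration 2:
  x_1 = (-9 - (-1)·1.6000) / (-2) = 3.7000
  x_2 = (0 - (-2)·3.7000) / (5) = 1.4800

(3.7000, 1.4800)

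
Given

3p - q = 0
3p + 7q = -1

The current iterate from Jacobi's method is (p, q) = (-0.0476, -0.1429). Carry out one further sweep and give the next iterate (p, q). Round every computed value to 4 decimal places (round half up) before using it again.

One sweep:
  p = (0 - (-1)·-0.1429) / (3) = -0.0476
  q = (-1 - (3)·-0.0476) / (7) = -0.1225

(-0.0476, -0.1225)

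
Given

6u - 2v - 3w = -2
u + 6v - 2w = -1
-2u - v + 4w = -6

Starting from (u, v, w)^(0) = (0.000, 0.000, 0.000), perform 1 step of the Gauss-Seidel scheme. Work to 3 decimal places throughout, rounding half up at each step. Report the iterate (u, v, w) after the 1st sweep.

Iteration 1:
  u = (-2 - (-2)·0.000 - (-3)·0.000) / (6) = -0.333
  v = (-1 - (1)·-0.333 - (-2)·0.000) / (6) = -0.111
  w = (-6 - (-2)·-0.333 - (-1)·-0.111) / (4) = -1.694

(-0.333, -0.111, -1.694)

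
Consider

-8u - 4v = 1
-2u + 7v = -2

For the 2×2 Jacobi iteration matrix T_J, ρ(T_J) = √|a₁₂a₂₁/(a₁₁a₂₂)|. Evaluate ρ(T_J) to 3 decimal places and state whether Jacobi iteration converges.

a₁₂a₂₁/(a₁₁a₂₂) = (-4)·(-2) / ((-8)·(7)) = -0.142857
ρ = √|-0.142857| = √0.142857 = 0.378
ρ < 1, so Jacobi converges

0.378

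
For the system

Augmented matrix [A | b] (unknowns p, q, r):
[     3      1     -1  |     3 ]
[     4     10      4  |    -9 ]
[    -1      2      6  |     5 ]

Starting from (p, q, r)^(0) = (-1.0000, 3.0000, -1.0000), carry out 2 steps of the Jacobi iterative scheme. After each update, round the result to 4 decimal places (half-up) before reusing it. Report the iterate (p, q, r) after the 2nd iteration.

Iteration 1:
  p = (3 - (1)·3.0000 - (-1)·-1.0000) / (3) = -0.3333
  q = (-9 - (4)·-1.0000 - (4)·-1.0000) / (10) = -0.1000
  r = (5 - (-1)·-1.0000 - (2)·3.0000) / (6) = -0.3333
Iteration 2:
  p = (3 - (1)·-0.1000 - (-1)·-0.3333) / (3) = 0.9222
  q = (-9 - (4)·-0.3333 - (4)·-0.3333) / (10) = -0.6334
  r = (5 - (-1)·-0.3333 - (2)·-0.1000) / (6) = 0.8111

(0.9222, -0.6334, 0.8111)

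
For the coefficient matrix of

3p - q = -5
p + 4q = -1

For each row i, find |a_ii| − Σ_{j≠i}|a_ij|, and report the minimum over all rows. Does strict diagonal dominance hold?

2

row 1: |3| − (1) = 2
row 2: |4| − (1) = 3
minimum over rows = 2 → strictly diagonally dominant (convergence guaranteed)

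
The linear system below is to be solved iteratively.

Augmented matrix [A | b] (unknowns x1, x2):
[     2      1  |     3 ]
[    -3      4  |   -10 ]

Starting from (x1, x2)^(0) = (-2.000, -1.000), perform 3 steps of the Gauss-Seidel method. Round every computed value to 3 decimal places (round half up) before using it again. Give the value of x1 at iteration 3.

2.000

Iteration 1:
  x1 = (3 - (1)·-1.000) / (2) = 2.000
  x2 = (-10 - (-3)·2.000) / (4) = -1.000
Iteration 2:
  x1 = (3 - (1)·-1.000) / (2) = 2.000
  x2 = (-10 - (-3)·2.000) / (4) = -1.000
Iteration 3:
  x1 = (3 - (1)·-1.000) / (2) = 2.000
  x2 = (-10 - (-3)·2.000) / (4) = -1.000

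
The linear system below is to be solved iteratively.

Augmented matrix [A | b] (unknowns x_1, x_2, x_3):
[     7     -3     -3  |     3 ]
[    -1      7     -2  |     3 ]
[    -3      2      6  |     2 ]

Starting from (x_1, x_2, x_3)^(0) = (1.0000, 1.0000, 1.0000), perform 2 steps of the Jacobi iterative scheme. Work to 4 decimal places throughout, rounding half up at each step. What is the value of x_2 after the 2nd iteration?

Iteration 1:
  x_1 = (3 - (-3)·1.0000 - (-3)·1.0000) / (7) = 1.2857
  x_2 = (3 - (-1)·1.0000 - (-2)·1.0000) / (7) = 0.8571
  x_3 = (2 - (-3)·1.0000 - (2)·1.0000) / (6) = 0.5000
Iteration 2:
  x_1 = (3 - (-3)·0.8571 - (-3)·0.5000) / (7) = 1.0102
  x_2 = (3 - (-1)·1.2857 - (-2)·0.5000) / (7) = 0.7551
  x_3 = (2 - (-3)·1.2857 - (2)·0.8571) / (6) = 0.6905

0.7551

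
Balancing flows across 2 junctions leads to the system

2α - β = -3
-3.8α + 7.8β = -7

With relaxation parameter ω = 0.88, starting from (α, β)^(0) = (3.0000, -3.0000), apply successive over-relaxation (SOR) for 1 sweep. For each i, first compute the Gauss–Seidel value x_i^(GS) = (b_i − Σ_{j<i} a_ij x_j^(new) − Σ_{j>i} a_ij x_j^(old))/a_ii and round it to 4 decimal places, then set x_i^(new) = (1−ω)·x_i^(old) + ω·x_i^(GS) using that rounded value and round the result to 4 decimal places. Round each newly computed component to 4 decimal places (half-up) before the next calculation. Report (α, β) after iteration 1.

Iteration 1:
  α: GS value = (-3 - (-1)·-3.0000) / (2) = -3.0000;  α ← (1−ω)·3.0000 + ω·-3.0000 = -2.2800
  β: GS value = (-7 - (-3.8)·-2.2800) / (7.8) = -2.0082;  β ← (1−ω)·-3.0000 + ω·-2.0082 = -2.1272

(-2.2800, -2.1272)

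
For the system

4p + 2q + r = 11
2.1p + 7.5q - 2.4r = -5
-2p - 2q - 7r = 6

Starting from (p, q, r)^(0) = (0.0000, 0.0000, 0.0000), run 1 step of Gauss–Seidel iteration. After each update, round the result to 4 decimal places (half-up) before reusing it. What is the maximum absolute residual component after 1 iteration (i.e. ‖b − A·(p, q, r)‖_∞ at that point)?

Iteration 1:
  p = (11 - (2)·0.0000 - (1)·0.0000) / (4) = 2.7500
  q = (-5 - (2.1)·2.7500 - (-2.4)·0.0000) / (7.5) = -1.4367
  r = (6 - (-2)·2.7500 - (-2)·-1.4367) / (-7) = -1.2324
Residual b − A·x = (4.1058, -2.9575, -0.0002); ∞-norm = 4.1058

4.1058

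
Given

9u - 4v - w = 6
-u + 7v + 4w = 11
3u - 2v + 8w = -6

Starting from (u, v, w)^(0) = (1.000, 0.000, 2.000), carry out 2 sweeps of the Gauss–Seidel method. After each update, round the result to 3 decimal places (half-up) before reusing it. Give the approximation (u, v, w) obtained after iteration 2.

(0.809, 2.226, -0.497)

Iteration 1:
  u = (6 - (-4)·0.000 - (-1)·2.000) / (9) = 0.889
  v = (11 - (-1)·0.889 - (4)·2.000) / (7) = 0.556
  w = (-6 - (3)·0.889 - (-2)·0.556) / (8) = -0.944
Iteration 2:
  u = (6 - (-4)·0.556 - (-1)·-0.944) / (9) = 0.809
  v = (11 - (-1)·0.809 - (4)·-0.944) / (7) = 2.226
  w = (-6 - (3)·0.809 - (-2)·2.226) / (8) = -0.497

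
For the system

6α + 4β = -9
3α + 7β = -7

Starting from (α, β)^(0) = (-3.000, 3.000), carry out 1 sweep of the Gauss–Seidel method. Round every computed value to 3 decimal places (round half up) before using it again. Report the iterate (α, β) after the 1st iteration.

(-3.500, 0.500)

Iteration 1:
  α = (-9 - (4)·3.000) / (6) = -3.500
  β = (-7 - (3)·-3.500) / (7) = 0.500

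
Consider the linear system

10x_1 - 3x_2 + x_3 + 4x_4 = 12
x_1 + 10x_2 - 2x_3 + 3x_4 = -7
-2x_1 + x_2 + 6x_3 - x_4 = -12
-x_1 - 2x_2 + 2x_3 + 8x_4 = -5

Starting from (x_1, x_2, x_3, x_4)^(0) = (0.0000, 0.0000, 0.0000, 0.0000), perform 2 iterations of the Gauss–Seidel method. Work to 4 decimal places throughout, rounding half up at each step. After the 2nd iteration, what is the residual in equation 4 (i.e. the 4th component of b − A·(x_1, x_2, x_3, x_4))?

Iteration 1:
  x_1 = (12 - (-3)·0.0000 - (1)·0.0000 - (4)·0.0000) / (10) = 1.2000
  x_2 = (-7 - (1)·1.2000 - (-2)·0.0000 - (3)·0.0000) / (10) = -0.8200
  x_3 = (-12 - (-2)·1.2000 - (1)·-0.8200 - (-1)·0.0000) / (6) = -1.4633
  x_4 = (-5 - (-1)·1.2000 - (-2)·-0.8200 - (2)·-1.4633) / (8) = -0.3142
Iteration 2:
  x_1 = (12 - (-3)·-0.8200 - (1)·-1.4633 - (4)·-0.3142) / (10) = 1.2260
  x_2 = (-7 - (1)·1.2260 - (-2)·-1.4633 - (3)·-0.3142) / (10) = -1.0210
  x_3 = (-12 - (-2)·1.2260 - (1)·-1.0210 - (-1)·-0.3142) / (6) = -1.4735
  x_4 = (-5 - (-1)·1.2260 - (-2)·-1.0210 - (2)·-1.4735) / (8) = -0.3586
Residual b − A·x = (-0.4151, 0.1128, -0.0446, -0.0002)

-0.0002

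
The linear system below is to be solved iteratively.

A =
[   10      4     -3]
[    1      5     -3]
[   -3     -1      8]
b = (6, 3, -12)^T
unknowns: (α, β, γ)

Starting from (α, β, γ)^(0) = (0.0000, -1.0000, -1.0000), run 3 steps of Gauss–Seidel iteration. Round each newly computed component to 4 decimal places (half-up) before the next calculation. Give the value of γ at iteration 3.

-1.4416

Iteration 1:
  α = (6 - (4)·-1.0000 - (-3)·-1.0000) / (10) = 0.7000
  β = (3 - (1)·0.7000 - (-3)·-1.0000) / (5) = -0.1400
  γ = (-12 - (-3)·0.7000 - (-1)·-0.1400) / (8) = -1.2550
Iteration 2:
  α = (6 - (4)·-0.1400 - (-3)·-1.2550) / (10) = 0.2795
  β = (3 - (1)·0.2795 - (-3)·-1.2550) / (5) = -0.2089
  γ = (-12 - (-3)·0.2795 - (-1)·-0.2089) / (8) = -1.4213
Iteration 3:
  α = (6 - (4)·-0.2089 - (-3)·-1.4213) / (10) = 0.2572
  β = (3 - (1)·0.2572 - (-3)·-1.4213) / (5) = -0.3042
  γ = (-12 - (-3)·0.2572 - (-1)·-0.3042) / (8) = -1.4416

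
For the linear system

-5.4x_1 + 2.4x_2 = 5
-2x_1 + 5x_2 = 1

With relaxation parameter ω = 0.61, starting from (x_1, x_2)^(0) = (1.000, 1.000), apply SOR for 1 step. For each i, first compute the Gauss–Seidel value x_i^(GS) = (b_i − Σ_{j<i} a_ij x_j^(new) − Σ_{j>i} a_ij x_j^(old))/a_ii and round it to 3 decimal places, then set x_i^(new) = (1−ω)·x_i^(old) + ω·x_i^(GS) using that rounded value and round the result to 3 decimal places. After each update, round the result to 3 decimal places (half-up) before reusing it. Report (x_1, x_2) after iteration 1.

Iteration 1:
  x_1: GS value = (5 - (2.4)·1.000) / (-5.4) = -0.481;  x_1 ← (1−ω)·1.000 + ω·-0.481 = 0.097
  x_2: GS value = (1 - (-2)·0.097) / (5) = 0.239;  x_2 ← (1−ω)·1.000 + ω·0.239 = 0.536

(0.097, 0.536)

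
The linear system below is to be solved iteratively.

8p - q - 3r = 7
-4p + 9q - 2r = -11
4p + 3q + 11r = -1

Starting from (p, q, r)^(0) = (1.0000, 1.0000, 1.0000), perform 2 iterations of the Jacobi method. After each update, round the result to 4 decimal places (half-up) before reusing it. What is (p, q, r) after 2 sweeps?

Iteration 1:
  p = (7 - (-1)·1.0000 - (-3)·1.0000) / (8) = 1.3750
  q = (-11 - (-4)·1.0000 - (-2)·1.0000) / (9) = -0.5556
  r = (-1 - (4)·1.0000 - (3)·1.0000) / (11) = -0.7273
Iteration 2:
  p = (7 - (-1)·-0.5556 - (-3)·-0.7273) / (8) = 0.5328
  q = (-11 - (-4)·1.3750 - (-2)·-0.7273) / (9) = -0.7727
  r = (-1 - (4)·1.3750 - (3)·-0.5556) / (11) = -0.4394

(0.5328, -0.7727, -0.4394)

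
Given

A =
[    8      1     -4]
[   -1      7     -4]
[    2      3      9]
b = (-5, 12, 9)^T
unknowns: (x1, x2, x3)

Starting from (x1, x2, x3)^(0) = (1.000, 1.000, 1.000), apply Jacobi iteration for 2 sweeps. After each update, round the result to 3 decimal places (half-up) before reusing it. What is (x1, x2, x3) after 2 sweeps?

Iteration 1:
  x1 = (-5 - (1)·1.000 - (-4)·1.000) / (8) = -0.250
  x2 = (12 - (-1)·1.000 - (-4)·1.000) / (7) = 2.429
  x3 = (9 - (2)·1.000 - (3)·1.000) / (9) = 0.444
Iteration 2:
  x1 = (-5 - (1)·2.429 - (-4)·0.444) / (8) = -0.707
  x2 = (12 - (-1)·-0.250 - (-4)·0.444) / (7) = 1.932
  x3 = (9 - (2)·-0.250 - (3)·2.429) / (9) = 0.246

(-0.707, 1.932, 0.246)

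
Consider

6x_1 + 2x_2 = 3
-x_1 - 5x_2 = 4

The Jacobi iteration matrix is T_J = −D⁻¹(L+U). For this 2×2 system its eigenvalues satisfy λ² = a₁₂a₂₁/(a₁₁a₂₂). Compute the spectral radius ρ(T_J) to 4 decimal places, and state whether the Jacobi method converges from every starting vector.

0.2582

a₁₂a₂₁/(a₁₁a₂₂) = (2)·(-1) / ((6)·(-5)) = 0.066667
ρ = √|0.066667| = √0.066667 = 0.2582
ρ < 1, so Jacobi converges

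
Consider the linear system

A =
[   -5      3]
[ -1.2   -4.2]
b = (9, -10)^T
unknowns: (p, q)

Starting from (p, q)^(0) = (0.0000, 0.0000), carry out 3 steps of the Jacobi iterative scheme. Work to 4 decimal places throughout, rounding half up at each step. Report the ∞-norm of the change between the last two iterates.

0.4081

Iteration 1:
  p = (9 - (3)·0.0000) / (-5) = -1.8000
  q = (-10 - (-1.2)·0.0000) / (-4.2) = 2.3810
Iteration 2:
  p = (9 - (3)·2.3810) / (-5) = -0.3714
  q = (-10 - (-1.2)·-1.8000) / (-4.2) = 2.8952
Iteration 3:
  p = (9 - (3)·2.8952) / (-5) = -0.0629
  q = (-10 - (-1.2)·-0.3714) / (-4.2) = 2.4871
Change: (0.3085, -0.4081) → max |·| = 0.4081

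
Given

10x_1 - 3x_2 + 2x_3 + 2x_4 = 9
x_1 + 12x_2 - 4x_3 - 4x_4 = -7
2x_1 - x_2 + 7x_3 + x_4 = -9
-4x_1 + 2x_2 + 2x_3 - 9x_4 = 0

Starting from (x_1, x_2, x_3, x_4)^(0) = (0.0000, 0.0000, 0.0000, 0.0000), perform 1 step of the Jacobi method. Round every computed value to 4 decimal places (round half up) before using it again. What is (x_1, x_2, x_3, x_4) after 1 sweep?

Iteration 1:
  x_1 = (9 - (-3)·0.0000 - (2)·0.0000 - (2)·0.0000) / (10) = 0.9000
  x_2 = (-7 - (1)·0.0000 - (-4)·0.0000 - (-4)·0.0000) / (12) = -0.5833
  x_3 = (-9 - (2)·0.0000 - (-1)·0.0000 - (1)·0.0000) / (7) = -1.2857
  x_4 = (0 - (-4)·0.0000 - (2)·0.0000 - (2)·0.0000) / (-9) = 0.0000

(0.9000, -0.5833, -1.2857, 0.0000)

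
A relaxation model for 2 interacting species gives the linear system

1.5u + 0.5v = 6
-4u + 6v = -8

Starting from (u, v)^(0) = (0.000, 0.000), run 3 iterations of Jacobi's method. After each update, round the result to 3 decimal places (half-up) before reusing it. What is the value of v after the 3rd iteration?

1.629

Iteration 1:
  u = (6 - (0.5)·0.000) / (1.5) = 4.000
  v = (-8 - (-4)·0.000) / (6) = -1.333
Iteration 2:
  u = (6 - (0.5)·-1.333) / (1.5) = 4.444
  v = (-8 - (-4)·4.000) / (6) = 1.333
Iteration 3:
  u = (6 - (0.5)·1.333) / (1.5) = 3.556
  v = (-8 - (-4)·4.444) / (6) = 1.629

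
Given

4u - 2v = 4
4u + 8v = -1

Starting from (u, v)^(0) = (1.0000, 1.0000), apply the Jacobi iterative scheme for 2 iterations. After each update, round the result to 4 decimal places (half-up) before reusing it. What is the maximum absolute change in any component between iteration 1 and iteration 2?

Iteration 1:
  u = (4 - (-2)·1.0000) / (4) = 1.5000
  v = (-1 - (4)·1.0000) / (8) = -0.6250
Iteration 2:
  u = (4 - (-2)·-0.6250) / (4) = 0.6875
  v = (-1 - (4)·1.5000) / (8) = -0.8750
Change: (-0.8125, -0.2500) → max |·| = 0.8125

0.8125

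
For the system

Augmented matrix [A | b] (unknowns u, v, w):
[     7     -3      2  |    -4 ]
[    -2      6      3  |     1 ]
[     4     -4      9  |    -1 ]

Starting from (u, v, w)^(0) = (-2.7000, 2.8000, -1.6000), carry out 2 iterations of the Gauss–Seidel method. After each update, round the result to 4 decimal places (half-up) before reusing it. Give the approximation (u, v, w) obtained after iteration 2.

(-0.0011, 0.1679, -0.0360)

Iteration 1:
  u = (-4 - (-3)·2.8000 - (2)·-1.6000) / (7) = 1.0857
  v = (1 - (-2)·1.0857 - (3)·-1.6000) / (6) = 1.3286
  w = (-1 - (4)·1.0857 - (-4)·1.3286) / (9) = -0.0032
Iteration 2:
  u = (-4 - (-3)·1.3286 - (2)·-0.0032) / (7) = -0.0011
  v = (1 - (-2)·-0.0011 - (3)·-0.0032) / (6) = 0.1679
  w = (-1 - (4)·-0.0011 - (-4)·0.1679) / (9) = -0.0360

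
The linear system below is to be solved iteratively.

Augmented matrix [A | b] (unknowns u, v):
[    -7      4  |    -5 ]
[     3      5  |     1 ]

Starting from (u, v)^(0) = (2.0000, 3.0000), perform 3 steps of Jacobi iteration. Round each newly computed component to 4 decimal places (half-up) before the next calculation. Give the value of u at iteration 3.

-0.0041

Iteration 1:
  u = (-5 - (4)·3.0000) / (-7) = 2.4286
  v = (1 - (3)·2.0000) / (5) = -1.0000
Iteration 2:
  u = (-5 - (4)·-1.0000) / (-7) = 0.1429
  v = (1 - (3)·2.4286) / (5) = -1.2572
Iteration 3:
  u = (-5 - (4)·-1.2572) / (-7) = -0.0041
  v = (1 - (3)·0.1429) / (5) = 0.1143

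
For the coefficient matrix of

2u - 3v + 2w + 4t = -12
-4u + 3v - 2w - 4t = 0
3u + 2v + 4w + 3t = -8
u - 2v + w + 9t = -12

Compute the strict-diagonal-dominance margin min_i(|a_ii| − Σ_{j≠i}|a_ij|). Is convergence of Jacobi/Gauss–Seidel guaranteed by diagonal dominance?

row 1: |2| − (3+2+4) = -7
row 2: |3| − (4+2+4) = -7
row 3: |4| − (3+2+3) = -4
row 4: |9| − (1+2+1) = 5
minimum over rows = -7 → not strictly diagonally dominant

-7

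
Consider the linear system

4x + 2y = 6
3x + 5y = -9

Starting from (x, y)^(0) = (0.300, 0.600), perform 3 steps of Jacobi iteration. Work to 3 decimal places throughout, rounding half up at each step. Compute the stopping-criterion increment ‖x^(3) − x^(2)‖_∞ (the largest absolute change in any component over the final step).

Iteration 1:
  x = (6 - (2)·0.600) / (4) = 1.200
  y = (-9 - (3)·0.300) / (5) = -1.980
Iteration 2:
  x = (6 - (2)·-1.980) / (4) = 2.490
  y = (-9 - (3)·1.200) / (5) = -2.520
Iteration 3:
  x = (6 - (2)·-2.520) / (4) = 2.760
  y = (-9 - (3)·2.490) / (5) = -3.294
Change: (0.270, -0.774) → max |·| = 0.774

0.774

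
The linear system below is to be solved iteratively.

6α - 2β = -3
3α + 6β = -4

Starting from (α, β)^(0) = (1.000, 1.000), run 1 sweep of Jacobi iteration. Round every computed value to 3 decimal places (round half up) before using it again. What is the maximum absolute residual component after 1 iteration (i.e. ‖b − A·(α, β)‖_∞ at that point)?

4.332

Iteration 1:
  α = (-3 - (-2)·1.000) / (6) = -0.167
  β = (-4 - (3)·1.000) / (6) = -1.167
Residual b − A·x = (-4.332, 3.503); ∞-norm = 4.332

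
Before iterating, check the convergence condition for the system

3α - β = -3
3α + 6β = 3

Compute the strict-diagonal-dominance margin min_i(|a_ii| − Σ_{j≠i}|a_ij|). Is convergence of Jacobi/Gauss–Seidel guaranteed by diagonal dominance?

row 1: |3| − (1) = 2
row 2: |6| − (3) = 3
minimum over rows = 2 → strictly diagonally dominant (convergence guaranteed)

2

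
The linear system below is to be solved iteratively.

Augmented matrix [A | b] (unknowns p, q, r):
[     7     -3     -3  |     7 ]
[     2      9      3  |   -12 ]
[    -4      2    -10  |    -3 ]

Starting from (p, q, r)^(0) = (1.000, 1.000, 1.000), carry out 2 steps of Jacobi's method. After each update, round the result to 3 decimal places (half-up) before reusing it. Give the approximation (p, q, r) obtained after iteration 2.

(0.233, -1.779, -0.821)

Iteration 1:
  p = (7 - (-3)·1.000 - (-3)·1.000) / (7) = 1.857
  q = (-12 - (2)·1.000 - (3)·1.000) / (9) = -1.889
  r = (-3 - (-4)·1.000 - (2)·1.000) / (-10) = 0.100
Iteration 2:
  p = (7 - (-3)·-1.889 - (-3)·0.100) / (7) = 0.233
  q = (-12 - (2)·1.857 - (3)·0.100) / (9) = -1.779
  r = (-3 - (-4)·1.857 - (2)·-1.889) / (-10) = -0.821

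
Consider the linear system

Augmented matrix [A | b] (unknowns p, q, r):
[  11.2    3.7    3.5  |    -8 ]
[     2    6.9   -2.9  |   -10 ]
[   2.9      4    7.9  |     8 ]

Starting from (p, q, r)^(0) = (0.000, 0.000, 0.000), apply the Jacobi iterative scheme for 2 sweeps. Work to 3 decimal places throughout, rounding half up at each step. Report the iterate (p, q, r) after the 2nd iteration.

Iteration 1:
  p = (-8 - (3.7)·0.000 - (3.5)·0.000) / (11.2) = -0.714
  q = (-10 - (2)·0.000 - (-2.9)·0.000) / (6.9) = -1.449
  r = (8 - (2.9)·0.000 - (4)·0.000) / (7.9) = 1.013
Iteration 2:
  p = (-8 - (3.7)·-1.449 - (3.5)·1.013) / (11.2) = -0.552
  q = (-10 - (2)·-0.714 - (-2.9)·1.013) / (6.9) = -0.817
  r = (8 - (2.9)·-0.714 - (4)·-1.449) / (7.9) = 2.008

(-0.552, -0.817, 2.008)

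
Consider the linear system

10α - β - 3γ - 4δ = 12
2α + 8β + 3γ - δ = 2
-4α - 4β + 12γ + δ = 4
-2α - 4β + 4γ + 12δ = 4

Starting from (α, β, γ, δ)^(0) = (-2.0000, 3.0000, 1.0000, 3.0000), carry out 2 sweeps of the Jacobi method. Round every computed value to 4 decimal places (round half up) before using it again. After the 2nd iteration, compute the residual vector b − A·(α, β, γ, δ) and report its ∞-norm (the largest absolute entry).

12.4022

Iteration 1:
  α = (12 - (-1)·3.0000 - (-3)·1.0000 - (-4)·3.0000) / (10) = 3.0000
  β = (2 - (2)·-2.0000 - (3)·1.0000 - (-1)·3.0000) / (8) = 0.7500
  γ = (4 - (-4)·-2.0000 - (-4)·3.0000 - (1)·3.0000) / (12) = 0.4167
  δ = (4 - (-2)·-2.0000 - (-4)·3.0000 - (4)·1.0000) / (12) = 0.6667
Iteration 2:
  α = (12 - (-1)·0.7500 - (-3)·0.4167 - (-4)·0.6667) / (10) = 1.6667
  β = (2 - (2)·3.0000 - (3)·0.4167 - (-1)·0.6667) / (8) = -0.5729
  γ = (4 - (-4)·3.0000 - (-4)·0.7500 - (1)·0.6667) / (12) = 1.5278
  δ = (4 - (-2)·3.0000 - (-4)·0.7500 - (4)·0.4167) / (12) = 0.9444
Residual b − A·x = (3.1211, -0.3892, -10.9028, -12.4022); ∞-norm = 12.4022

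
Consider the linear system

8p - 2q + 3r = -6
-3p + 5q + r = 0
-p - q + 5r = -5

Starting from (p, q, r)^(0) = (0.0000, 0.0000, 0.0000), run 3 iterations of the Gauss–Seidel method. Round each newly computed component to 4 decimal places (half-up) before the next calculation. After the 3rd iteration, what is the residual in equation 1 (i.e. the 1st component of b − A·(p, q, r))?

Iteration 1:
  p = (-6 - (-2)·0.0000 - (3)·0.0000) / (8) = -0.7500
  q = (0 - (-3)·-0.7500 - (1)·0.0000) / (5) = -0.4500
  r = (-5 - (-1)·-0.7500 - (-1)·-0.4500) / (5) = -1.2400
Iteration 2:
  p = (-6 - (-2)·-0.4500 - (3)·-1.2400) / (8) = -0.3975
  q = (0 - (-3)·-0.3975 - (1)·-1.2400) / (5) = 0.0095
  r = (-5 - (-1)·-0.3975 - (-1)·0.0095) / (5) = -1.0776
Iteration 3:
  p = (-6 - (-2)·0.0095 - (3)·-1.0776) / (8) = -0.3435
  q = (0 - (-3)·-0.3435 - (1)·-1.0776) / (5) = 0.0094
  r = (-5 - (-1)·-0.3435 - (-1)·0.0094) / (5) = -1.0668
Residual b − A·x = (-0.0328, -0.0107, -0.0001)

-0.0328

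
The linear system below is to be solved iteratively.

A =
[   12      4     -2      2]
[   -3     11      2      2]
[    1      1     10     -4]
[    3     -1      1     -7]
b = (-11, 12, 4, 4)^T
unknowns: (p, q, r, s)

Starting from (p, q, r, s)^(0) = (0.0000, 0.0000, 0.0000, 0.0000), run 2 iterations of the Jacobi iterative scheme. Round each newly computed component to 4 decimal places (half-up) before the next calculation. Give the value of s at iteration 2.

-1.0630

Iteration 1:
  p = (-11 - (4)·0.0000 - (-2)·0.0000 - (2)·0.0000) / (12) = -0.9167
  q = (12 - (-3)·0.0000 - (2)·0.0000 - (2)·0.0000) / (11) = 1.0909
  r = (4 - (1)·0.0000 - (1)·0.0000 - (-4)·0.0000) / (10) = 0.4000
  s = (4 - (3)·0.0000 - (-1)·0.0000 - (1)·0.0000) / (-7) = -0.5714
Iteration 2:
  p = (-11 - (4)·1.0909 - (-2)·0.4000 - (2)·-0.5714) / (12) = -1.1184
  q = (12 - (-3)·-0.9167 - (2)·0.4000 - (2)·-0.5714) / (11) = 0.8721
  r = (4 - (1)·-0.9167 - (1)·1.0909 - (-4)·-0.5714) / (10) = 0.1540
  s = (4 - (3)·-0.9167 - (-1)·1.0909 - (1)·0.4000) / (-7) = -1.0630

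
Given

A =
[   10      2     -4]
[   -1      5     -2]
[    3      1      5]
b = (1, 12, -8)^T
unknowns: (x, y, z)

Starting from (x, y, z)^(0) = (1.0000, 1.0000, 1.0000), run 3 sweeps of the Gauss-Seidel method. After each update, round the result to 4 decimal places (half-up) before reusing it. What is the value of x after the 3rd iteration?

-0.5304

Iteration 1:
  x = (1 - (2)·1.0000 - (-4)·1.0000) / (10) = 0.3000
  y = (12 - (-1)·0.3000 - (-2)·1.0000) / (5) = 2.8600
  z = (-8 - (3)·0.3000 - (1)·2.8600) / (5) = -2.3520
Iteration 2:
  x = (1 - (2)·2.8600 - (-4)·-2.3520) / (10) = -1.4128
  y = (12 - (-1)·-1.4128 - (-2)·-2.3520) / (5) = 1.1766
  z = (-8 - (3)·-1.4128 - (1)·1.1766) / (5) = -0.9876
Iteration 3:
  x = (1 - (2)·1.1766 - (-4)·-0.9876) / (10) = -0.5304
  y = (12 - (-1)·-0.5304 - (-2)·-0.9876) / (5) = 1.8989
  z = (-8 - (3)·-0.5304 - (1)·1.8989) / (5) = -1.6615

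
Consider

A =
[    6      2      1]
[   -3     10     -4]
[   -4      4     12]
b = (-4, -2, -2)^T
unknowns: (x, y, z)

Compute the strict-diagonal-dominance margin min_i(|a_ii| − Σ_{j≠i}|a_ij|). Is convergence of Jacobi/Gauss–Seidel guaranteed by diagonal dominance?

row 1: |6| − (2+1) = 3
row 2: |10| − (3+4) = 3
row 3: |12| − (4+4) = 4
minimum over rows = 3 → strictly diagonally dominant (convergence guaranteed)

3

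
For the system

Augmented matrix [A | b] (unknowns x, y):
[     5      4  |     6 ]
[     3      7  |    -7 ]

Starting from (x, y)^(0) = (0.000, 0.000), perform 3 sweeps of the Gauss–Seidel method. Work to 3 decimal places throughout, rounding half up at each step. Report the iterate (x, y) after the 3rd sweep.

(2.826, -2.211)

Iteration 1:
  x = (6 - (4)·0.000) / (5) = 1.200
  y = (-7 - (3)·1.200) / (7) = -1.514
Iteration 2:
  x = (6 - (4)·-1.514) / (5) = 2.411
  y = (-7 - (3)·2.411) / (7) = -2.033
Iteration 3:
  x = (6 - (4)·-2.033) / (5) = 2.826
  y = (-7 - (3)·2.826) / (7) = -2.211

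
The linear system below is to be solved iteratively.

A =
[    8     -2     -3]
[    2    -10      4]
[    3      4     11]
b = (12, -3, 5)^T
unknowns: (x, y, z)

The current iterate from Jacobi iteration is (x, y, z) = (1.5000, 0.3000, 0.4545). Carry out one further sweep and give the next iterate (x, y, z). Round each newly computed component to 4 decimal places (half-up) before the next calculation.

(1.7454, 0.7818, -0.0636)

One sweep:
  x = (12 - (-2)·0.3000 - (-3)·0.4545) / (8) = 1.7454
  y = (-3 - (2)·1.5000 - (4)·0.4545) / (-10) = 0.7818
  z = (5 - (3)·1.5000 - (4)·0.3000) / (11) = -0.0636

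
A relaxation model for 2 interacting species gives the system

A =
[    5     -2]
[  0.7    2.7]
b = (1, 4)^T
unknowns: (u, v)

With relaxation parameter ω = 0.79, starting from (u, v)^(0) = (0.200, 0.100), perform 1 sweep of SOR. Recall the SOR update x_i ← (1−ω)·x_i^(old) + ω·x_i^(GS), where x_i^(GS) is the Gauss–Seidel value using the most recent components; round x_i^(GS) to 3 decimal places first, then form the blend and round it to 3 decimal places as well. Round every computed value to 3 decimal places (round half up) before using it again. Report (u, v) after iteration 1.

(0.232, 1.144)

Iteration 1:
  u: GS value = (1 - (-2)·0.100) / (5) = 0.240;  u ← (1−ω)·0.200 + ω·0.240 = 0.232
  v: GS value = (4 - (0.7)·0.232) / (2.7) = 1.421;  v ← (1−ω)·0.100 + ω·1.421 = 1.144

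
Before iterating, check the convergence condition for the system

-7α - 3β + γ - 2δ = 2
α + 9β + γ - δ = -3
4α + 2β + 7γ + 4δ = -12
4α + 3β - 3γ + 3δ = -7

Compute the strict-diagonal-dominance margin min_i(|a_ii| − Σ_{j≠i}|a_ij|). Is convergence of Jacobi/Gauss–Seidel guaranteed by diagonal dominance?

row 1: |-7| − (3+1+2) = 1
row 2: |9| − (1+1+1) = 6
row 3: |7| − (4+2+4) = -3
row 4: |3| − (4+3+3) = -7
minimum over rows = -7 → not strictly diagonally dominant

-7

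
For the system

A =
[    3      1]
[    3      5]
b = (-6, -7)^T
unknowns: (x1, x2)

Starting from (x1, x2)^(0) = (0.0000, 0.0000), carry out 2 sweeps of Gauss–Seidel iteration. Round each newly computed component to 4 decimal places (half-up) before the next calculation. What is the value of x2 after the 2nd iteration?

-0.2400

Iteration 1:
  x1 = (-6 - (1)·0.0000) / (3) = -2.0000
  x2 = (-7 - (3)·-2.0000) / (5) = -0.2000
Iteration 2:
  x1 = (-6 - (1)·-0.2000) / (3) = -1.9333
  x2 = (-7 - (3)·-1.9333) / (5) = -0.2400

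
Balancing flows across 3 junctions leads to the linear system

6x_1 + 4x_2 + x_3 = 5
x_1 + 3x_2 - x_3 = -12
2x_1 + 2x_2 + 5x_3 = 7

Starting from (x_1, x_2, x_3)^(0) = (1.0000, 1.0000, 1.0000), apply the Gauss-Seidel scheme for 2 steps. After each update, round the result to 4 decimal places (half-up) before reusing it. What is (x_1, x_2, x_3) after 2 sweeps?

(2.8000, -3.9778, 1.8711)

Iteration 1:
  x_1 = (5 - (4)·1.0000 - (1)·1.0000) / (6) = 0.0000
  x_2 = (-12 - (1)·0.0000 - (-1)·1.0000) / (3) = -3.6667
  x_3 = (7 - (2)·0.0000 - (2)·-3.6667) / (5) = 2.8667
Iteration 2:
  x_1 = (5 - (4)·-3.6667 - (1)·2.8667) / (6) = 2.8000
  x_2 = (-12 - (1)·2.8000 - (-1)·2.8667) / (3) = -3.9778
  x_3 = (7 - (2)·2.8000 - (2)·-3.9778) / (5) = 1.8711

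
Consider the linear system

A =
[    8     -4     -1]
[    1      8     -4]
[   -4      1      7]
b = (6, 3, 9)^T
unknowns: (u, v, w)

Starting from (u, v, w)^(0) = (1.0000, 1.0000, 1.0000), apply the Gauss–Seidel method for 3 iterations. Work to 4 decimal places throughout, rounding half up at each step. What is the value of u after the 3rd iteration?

1.5817

Iteration 1:
  u = (6 - (-4)·1.0000 - (-1)·1.0000) / (8) = 1.3750
  v = (3 - (1)·1.3750 - (-4)·1.0000) / (8) = 0.7031
  w = (9 - (-4)·1.3750 - (1)·0.7031) / (7) = 1.9710
Iteration 2:
  u = (6 - (-4)·0.7031 - (-1)·1.9710) / (8) = 1.3479
  v = (3 - (1)·1.3479 - (-4)·1.9710) / (8) = 1.1920
  w = (9 - (-4)·1.3479 - (1)·1.1920) / (7) = 1.8857
Iteration 3:
  u = (6 - (-4)·1.1920 - (-1)·1.8857) / (8) = 1.5817
  v = (3 - (1)·1.5817 - (-4)·1.8857) / (8) = 1.1201
  w = (9 - (-4)·1.5817 - (1)·1.1201) / (7) = 2.0295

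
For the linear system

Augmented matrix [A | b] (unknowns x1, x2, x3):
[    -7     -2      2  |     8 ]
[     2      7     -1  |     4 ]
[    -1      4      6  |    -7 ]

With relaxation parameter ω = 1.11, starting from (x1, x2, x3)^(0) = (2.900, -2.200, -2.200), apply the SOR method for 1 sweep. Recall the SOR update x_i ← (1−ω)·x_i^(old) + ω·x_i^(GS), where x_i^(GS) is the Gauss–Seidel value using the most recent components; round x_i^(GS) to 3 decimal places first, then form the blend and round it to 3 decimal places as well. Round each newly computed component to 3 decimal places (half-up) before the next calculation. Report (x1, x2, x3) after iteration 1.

Iteration 1:
  x1: GS value = (8 - (-2)·-2.200 - (2)·-2.200) / (-7) = -1.143;  x1 ← (1−ω)·2.900 + ω·-1.143 = -1.588
  x2: GS value = (4 - (2)·-1.588 - (-1)·-2.200) / (7) = 0.711;  x2 ← (1−ω)·-2.200 + ω·0.711 = 1.031
  x3: GS value = (-7 - (-1)·-1.588 - (4)·1.031) / (6) = -2.119;  x3 ← (1−ω)·-2.200 + ω·-2.119 = -2.110

(-1.588, 1.031, -2.110)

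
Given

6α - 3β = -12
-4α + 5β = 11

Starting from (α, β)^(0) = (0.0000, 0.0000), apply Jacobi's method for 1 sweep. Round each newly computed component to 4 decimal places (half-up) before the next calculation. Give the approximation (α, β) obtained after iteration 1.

(-2.0000, 2.2000)

Iteration 1:
  α = (-12 - (-3)·0.0000) / (6) = -2.0000
  β = (11 - (-4)·0.0000) / (5) = 2.2000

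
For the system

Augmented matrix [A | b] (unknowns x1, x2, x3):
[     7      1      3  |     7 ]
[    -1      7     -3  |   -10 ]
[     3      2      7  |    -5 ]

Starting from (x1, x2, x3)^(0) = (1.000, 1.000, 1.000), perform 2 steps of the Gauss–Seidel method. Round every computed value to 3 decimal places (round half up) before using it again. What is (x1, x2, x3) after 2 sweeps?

(1.404, -1.498, -0.888)

Iteration 1:
  x1 = (7 - (1)·1.000 - (3)·1.000) / (7) = 0.429
  x2 = (-10 - (-1)·0.429 - (-3)·1.000) / (7) = -0.939
  x3 = (-5 - (3)·0.429 - (2)·-0.939) / (7) = -0.630
Iteration 2:
  x1 = (7 - (1)·-0.939 - (3)·-0.630) / (7) = 1.404
  x2 = (-10 - (-1)·1.404 - (-3)·-0.630) / (7) = -1.498
  x3 = (-5 - (3)·1.404 - (2)·-1.498) / (7) = -0.888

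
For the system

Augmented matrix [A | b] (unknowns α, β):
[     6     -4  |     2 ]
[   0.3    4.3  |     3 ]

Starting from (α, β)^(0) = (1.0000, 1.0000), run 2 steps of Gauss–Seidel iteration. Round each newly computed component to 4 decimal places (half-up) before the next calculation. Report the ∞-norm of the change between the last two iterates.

Iteration 1:
  α = (2 - (-4)·1.0000) / (6) = 1.0000
  β = (3 - (0.3)·1.0000) / (4.3) = 0.6279
Iteration 2:
  α = (2 - (-4)·0.6279) / (6) = 0.7519
  β = (3 - (0.3)·0.7519) / (4.3) = 0.6452
Change: (-0.2481, 0.0173) → max |·| = 0.2481

0.2481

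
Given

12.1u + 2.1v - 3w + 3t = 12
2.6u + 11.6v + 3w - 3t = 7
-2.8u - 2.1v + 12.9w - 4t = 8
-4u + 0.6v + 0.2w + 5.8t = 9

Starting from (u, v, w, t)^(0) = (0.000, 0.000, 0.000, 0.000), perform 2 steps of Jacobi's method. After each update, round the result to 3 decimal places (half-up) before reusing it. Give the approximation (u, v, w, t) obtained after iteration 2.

Iteration 1:
  u = (12 - (2.1)·0.000 - (-3)·0.000 - (3)·0.000) / (12.1) = 0.992
  v = (7 - (2.6)·0.000 - (3)·0.000 - (-3)·0.000) / (11.6) = 0.603
  w = (8 - (-2.8)·0.000 - (-2.1)·0.000 - (-4)·0.000) / (12.9) = 0.620
  t = (9 - (-4)·0.000 - (0.6)·0.000 - (0.2)·0.000) / (5.8) = 1.552
Iteration 2:
  u = (12 - (2.1)·0.603 - (-3)·0.620 - (3)·1.552) / (12.1) = 0.656
  v = (7 - (2.6)·0.992 - (3)·0.620 - (-3)·1.552) / (11.6) = 0.622
  w = (8 - (-2.8)·0.992 - (-2.1)·0.603 - (-4)·1.552) / (12.9) = 1.415
  t = (9 - (-4)·0.992 - (0.6)·0.603 - (0.2)·0.620) / (5.8) = 2.152

(0.656, 0.622, 1.415, 2.152)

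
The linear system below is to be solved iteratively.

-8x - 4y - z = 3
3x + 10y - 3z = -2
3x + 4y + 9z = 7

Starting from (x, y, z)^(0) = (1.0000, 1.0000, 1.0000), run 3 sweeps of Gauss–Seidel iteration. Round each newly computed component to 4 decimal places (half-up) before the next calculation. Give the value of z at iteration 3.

0.8750

Iteration 1:
  x = (3 - (-4)·1.0000 - (-1)·1.0000) / (-8) = -1.0000
  y = (-2 - (3)·-1.0000 - (-3)·1.0000) / (10) = 0.4000
  z = (7 - (3)·-1.0000 - (4)·0.4000) / (9) = 0.9333
Iteration 2:
  x = (3 - (-4)·0.4000 - (-1)·0.9333) / (-8) = -0.6917
  y = (-2 - (3)·-0.6917 - (-3)·0.9333) / (10) = 0.2875
  z = (7 - (3)·-0.6917 - (4)·0.2875) / (9) = 0.8806
Iteration 3:
  x = (3 - (-4)·0.2875 - (-1)·0.8806) / (-8) = -0.6288
  y = (-2 - (3)·-0.6288 - (-3)·0.8806) / (10) = 0.2528
  z = (7 - (3)·-0.6288 - (4)·0.2528) / (9) = 0.8750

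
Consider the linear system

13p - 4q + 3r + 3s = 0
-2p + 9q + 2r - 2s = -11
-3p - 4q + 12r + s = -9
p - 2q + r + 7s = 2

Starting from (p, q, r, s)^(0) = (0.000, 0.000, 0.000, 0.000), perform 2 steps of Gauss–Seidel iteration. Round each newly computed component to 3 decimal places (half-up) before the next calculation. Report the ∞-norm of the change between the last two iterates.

0.250

Iteration 1:
  p = (0 - (-4)·0.000 - (3)·0.000 - (3)·0.000) / (13) = 0.000
  q = (-11 - (-2)·0.000 - (2)·0.000 - (-2)·0.000) / (9) = -1.222
  r = (-9 - (-3)·0.000 - (-4)·-1.222 - (1)·0.000) / (12) = -1.157
  s = (2 - (1)·0.000 - (-2)·-1.222 - (1)·-1.157) / (7) = 0.102
Iteration 2:
  p = (0 - (-4)·-1.222 - (3)·-1.157 - (3)·0.102) / (13) = -0.133
  q = (-11 - (-2)·-0.133 - (2)·-1.157 - (-2)·0.102) / (9) = -0.972
  r = (-9 - (-3)·-0.133 - (-4)·-0.972 - (1)·0.102) / (12) = -1.116
  s = (2 - (1)·-0.133 - (-2)·-0.972 - (1)·-1.116) / (7) = 0.186
Change: (-0.133, 0.250, 0.041, 0.084) → max |·| = 0.250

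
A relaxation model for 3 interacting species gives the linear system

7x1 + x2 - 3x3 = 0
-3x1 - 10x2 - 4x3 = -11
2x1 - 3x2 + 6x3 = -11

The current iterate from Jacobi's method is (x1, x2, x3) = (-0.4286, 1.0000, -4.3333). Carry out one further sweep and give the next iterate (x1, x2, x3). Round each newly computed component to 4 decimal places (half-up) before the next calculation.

One sweep:
  x1 = (0 - (1)·1.0000 - (-3)·-4.3333) / (7) = -2.0000
  x2 = (-11 - (-3)·-0.4286 - (-4)·-4.3333) / (-10) = 2.9619
  x3 = (-11 - (2)·-0.4286 - (-3)·1.0000) / (6) = -1.1905

(-2.0000, 2.9619, -1.1905)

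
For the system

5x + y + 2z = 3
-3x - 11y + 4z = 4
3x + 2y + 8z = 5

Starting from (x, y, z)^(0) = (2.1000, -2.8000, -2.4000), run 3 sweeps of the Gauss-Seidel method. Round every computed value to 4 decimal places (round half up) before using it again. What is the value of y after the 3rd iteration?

Iteration 1:
  x = (3 - (1)·-2.8000 - (2)·-2.4000) / (5) = 2.1200
  y = (4 - (-3)·2.1200 - (4)·-2.4000) / (-11) = -1.8145
  z = (5 - (3)·2.1200 - (2)·-1.8145) / (8) = 0.2836
Iteration 2:
  x = (3 - (1)·-1.8145 - (2)·0.2836) / (5) = 0.8495
  y = (4 - (-3)·0.8495 - (4)·0.2836) / (-11) = -0.4922
  z = (5 - (3)·0.8495 - (2)·-0.4922) / (8) = 0.4295
Iteration 3:
  x = (3 - (1)·-0.4922 - (2)·0.4295) / (5) = 0.5266
  y = (4 - (-3)·0.5266 - (4)·0.4295) / (-11) = -0.3511
  z = (5 - (3)·0.5266 - (2)·-0.3511) / (8) = 0.5153

-0.3511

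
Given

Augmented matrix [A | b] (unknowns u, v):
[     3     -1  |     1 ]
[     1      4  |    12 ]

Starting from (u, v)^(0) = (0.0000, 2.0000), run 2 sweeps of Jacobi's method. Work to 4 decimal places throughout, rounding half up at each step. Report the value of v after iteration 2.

2.7500

Iteration 1:
  u = (1 - (-1)·2.0000) / (3) = 1.0000
  v = (12 - (1)·0.0000) / (4) = 3.0000
Iteration 2:
  u = (1 - (-1)·3.0000) / (3) = 1.3333
  v = (12 - (1)·1.0000) / (4) = 2.7500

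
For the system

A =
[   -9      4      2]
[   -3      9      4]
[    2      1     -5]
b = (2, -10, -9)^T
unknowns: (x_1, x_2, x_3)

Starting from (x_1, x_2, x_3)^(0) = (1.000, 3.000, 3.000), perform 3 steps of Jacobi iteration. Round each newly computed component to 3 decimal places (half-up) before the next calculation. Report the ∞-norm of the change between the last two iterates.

0.857

Iteration 1:
  x_1 = (2 - (4)·3.000 - (2)·3.000) / (-9) = 1.778
  x_2 = (-10 - (-3)·1.000 - (4)·3.000) / (9) = -2.111
  x_3 = (-9 - (2)·1.000 - (1)·3.000) / (-5) = 2.800
Iteration 2:
  x_1 = (2 - (4)·-2.111 - (2)·2.800) / (-9) = -0.538
  x_2 = (-10 - (-3)·1.778 - (4)·2.800) / (9) = -1.763
  x_3 = (-9 - (2)·1.778 - (1)·-2.111) / (-5) = 2.089
Iteration 3:
  x_1 = (2 - (4)·-1.763 - (2)·2.089) / (-9) = -0.542
  x_2 = (-10 - (-3)·-0.538 - (4)·2.089) / (9) = -2.219
  x_3 = (-9 - (2)·-0.538 - (1)·-1.763) / (-5) = 1.232
Change: (-0.004, -0.456, -0.857) → max |·| = 0.857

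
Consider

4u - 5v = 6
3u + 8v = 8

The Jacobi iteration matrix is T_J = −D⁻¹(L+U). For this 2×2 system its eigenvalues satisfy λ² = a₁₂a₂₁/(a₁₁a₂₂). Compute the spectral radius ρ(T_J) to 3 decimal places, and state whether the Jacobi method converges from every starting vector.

a₁₂a₂₁/(a₁₁a₂₂) = (-5)·(3) / ((4)·(8)) = -0.468750
ρ = √|-0.468750| = √0.468750 = 0.685
ρ < 1, so Jacobi converges

0.685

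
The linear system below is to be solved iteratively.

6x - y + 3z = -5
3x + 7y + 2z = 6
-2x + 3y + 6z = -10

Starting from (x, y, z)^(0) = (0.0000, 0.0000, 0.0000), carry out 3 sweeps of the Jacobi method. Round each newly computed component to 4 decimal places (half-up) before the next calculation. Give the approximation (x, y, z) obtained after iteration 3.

Iteration 1:
  x = (-5 - (-1)·0.0000 - (3)·0.0000) / (6) = -0.8333
  y = (6 - (3)·0.0000 - (2)·0.0000) / (7) = 0.8571
  z = (-10 - (-2)·0.0000 - (3)·0.0000) / (6) = -1.6667
Iteration 2:
  x = (-5 - (-1)·0.8571 - (3)·-1.6667) / (6) = 0.1429
  y = (6 - (3)·-0.8333 - (2)·-1.6667) / (7) = 1.6905
  z = (-10 - (-2)·-0.8333 - (3)·0.8571) / (6) = -2.3730
Iteration 3:
  x = (-5 - (-1)·1.6905 - (3)·-2.3730) / (6) = 0.6349
  y = (6 - (3)·0.1429 - (2)·-2.3730) / (7) = 1.4739
  z = (-10 - (-2)·0.1429 - (3)·1.6905) / (6) = -2.4643

(0.6349, 1.4739, -2.4643)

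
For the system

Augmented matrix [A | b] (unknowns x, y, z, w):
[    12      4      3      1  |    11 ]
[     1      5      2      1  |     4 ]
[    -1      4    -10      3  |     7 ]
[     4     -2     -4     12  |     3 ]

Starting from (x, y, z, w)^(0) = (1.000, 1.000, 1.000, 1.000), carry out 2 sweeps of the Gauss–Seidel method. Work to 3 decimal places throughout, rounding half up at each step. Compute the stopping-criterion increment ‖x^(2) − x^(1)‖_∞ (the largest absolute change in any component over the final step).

Iteration 1:
  x = (11 - (4)·1.000 - (3)·1.000 - (1)·1.000) / (12) = 0.250
  y = (4 - (1)·0.250 - (2)·1.000 - (1)·1.000) / (5) = 0.150
  z = (7 - (-1)·0.250 - (4)·0.150 - (3)·1.000) / (-10) = -0.365
  w = (3 - (4)·0.250 - (-2)·0.150 - (-4)·-0.365) / (12) = 0.070
Iteration 2:
  x = (11 - (4)·0.150 - (3)·-0.365 - (1)·0.070) / (12) = 0.952
  y = (4 - (1)·0.952 - (2)·-0.365 - (1)·0.070) / (5) = 0.742
  z = (7 - (-1)·0.952 - (4)·0.742 - (3)·0.070) / (-10) = -0.477
  w = (3 - (4)·0.952 - (-2)·0.742 - (-4)·-0.477) / (12) = -0.103
Change: (0.702, 0.592, -0.112, -0.173) → max |·| = 0.702

0.702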